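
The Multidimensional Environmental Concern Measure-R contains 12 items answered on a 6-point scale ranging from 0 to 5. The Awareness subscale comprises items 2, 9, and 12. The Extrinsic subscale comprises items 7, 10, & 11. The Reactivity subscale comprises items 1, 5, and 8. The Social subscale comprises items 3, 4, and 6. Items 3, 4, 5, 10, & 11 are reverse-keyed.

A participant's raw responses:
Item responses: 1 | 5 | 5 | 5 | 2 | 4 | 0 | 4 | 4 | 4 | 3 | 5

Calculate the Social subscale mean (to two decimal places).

1.33

Social items: 3, 4, 6.
Of these, items 3 and 4 are reverse-keyed; on a 0–5 scale, reversed = 5 − raw.
  item 3: 5 − 5 = 0
  item 4: 5 − 5 = 0
  item 6: 4
Sum = 0 + 0 + 4 = 4
Mean = 4 / 3 = 1.33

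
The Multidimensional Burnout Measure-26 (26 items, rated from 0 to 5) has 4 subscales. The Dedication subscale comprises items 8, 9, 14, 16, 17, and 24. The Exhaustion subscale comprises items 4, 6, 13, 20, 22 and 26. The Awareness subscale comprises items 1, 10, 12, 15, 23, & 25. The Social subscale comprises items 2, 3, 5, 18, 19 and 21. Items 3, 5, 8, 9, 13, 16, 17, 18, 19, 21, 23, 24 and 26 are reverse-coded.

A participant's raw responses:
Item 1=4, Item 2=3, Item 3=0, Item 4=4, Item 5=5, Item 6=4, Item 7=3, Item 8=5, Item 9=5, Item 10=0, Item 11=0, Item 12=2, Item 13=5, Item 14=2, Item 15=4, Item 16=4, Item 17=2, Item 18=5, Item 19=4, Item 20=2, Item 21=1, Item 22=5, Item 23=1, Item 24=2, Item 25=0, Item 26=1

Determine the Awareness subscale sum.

14

Awareness items: 1, 10, 12, 15, 23, 25.
Of these, item 23 is reverse-coded; on a 0–5 scale, reversed = 5 − raw.
  item 1: 4
  item 10: 0
  item 12: 2
  item 15: 4
  item 23: 5 − 1 = 4
  item 25: 0
Sum = 4 + 0 + 2 + 4 + 4 + 0 = 14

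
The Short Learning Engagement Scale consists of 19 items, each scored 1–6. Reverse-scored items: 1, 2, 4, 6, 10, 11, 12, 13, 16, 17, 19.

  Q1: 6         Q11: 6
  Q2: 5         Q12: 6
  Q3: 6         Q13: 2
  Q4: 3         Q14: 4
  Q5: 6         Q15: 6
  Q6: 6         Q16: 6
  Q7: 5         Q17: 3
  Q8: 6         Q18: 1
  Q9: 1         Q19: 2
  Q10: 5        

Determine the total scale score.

62

Raw sum = 85. Reverse-scored items: 1, 2, 4, 6, 10, 11, 12, 13, 16, 17, 19; their raw sum = 50.
Each reversal replaces raw with 7 − raw, changing the total by 7 − 2·raw per item.
Total = 85 + 11·7 − 2·50 = 85 + 77 − 100 = 62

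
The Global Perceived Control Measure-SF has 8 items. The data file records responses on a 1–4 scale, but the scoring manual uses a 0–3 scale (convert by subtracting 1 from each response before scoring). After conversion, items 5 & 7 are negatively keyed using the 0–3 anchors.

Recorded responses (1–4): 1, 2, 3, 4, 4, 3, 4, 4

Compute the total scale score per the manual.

11

Convert to 0–3: 0, 1, 2, 3, 3, 2, 3, 3
Reverse-coded (on a 0–3 scale, reversed = 3 − raw):
  item 5: 3 − 3 = 0
  item 7: 3 − 3 = 0
Scored: 0, 1, 2, 3, 0, 2, 0, 3
Total = 11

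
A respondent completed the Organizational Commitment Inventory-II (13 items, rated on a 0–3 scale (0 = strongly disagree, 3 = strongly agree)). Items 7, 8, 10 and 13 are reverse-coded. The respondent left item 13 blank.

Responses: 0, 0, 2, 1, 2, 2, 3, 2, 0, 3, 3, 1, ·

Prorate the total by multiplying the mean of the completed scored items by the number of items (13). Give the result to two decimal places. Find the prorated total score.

13.00

Reverse-coded (on a 0–3 scale, reversed = 3 − raw):
  item 7: 3 − 3 = 0
  item 8: 3 − 2 = 1
  item 10: 3 − 3 = 0
Completed scored items (12 of 13): 0, 0, 2, 1, 2, 2, 0, 1, 0, 0, 3, 1; sum = 12.
Person mean = 12 / 12 ≈ 1.0000
Prorated total = (12 / 12) × 13 = 13.00 (to 2 dp)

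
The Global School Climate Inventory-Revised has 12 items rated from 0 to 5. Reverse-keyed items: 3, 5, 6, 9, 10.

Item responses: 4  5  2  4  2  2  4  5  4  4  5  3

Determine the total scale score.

Reversing items 3, 5, 6, 9, & 10 with 5 − raw:
Total = 4 + 5 + (5−2) + 4 + (5−2) + (5−2) + 4 + 5 + (5−4) + (5−4) + 5 + 3
      = 4 + 5 + 3 + 4 + 3 + 3 + 4 + 5 + 1 + 1 + 5 + 3 = 41

41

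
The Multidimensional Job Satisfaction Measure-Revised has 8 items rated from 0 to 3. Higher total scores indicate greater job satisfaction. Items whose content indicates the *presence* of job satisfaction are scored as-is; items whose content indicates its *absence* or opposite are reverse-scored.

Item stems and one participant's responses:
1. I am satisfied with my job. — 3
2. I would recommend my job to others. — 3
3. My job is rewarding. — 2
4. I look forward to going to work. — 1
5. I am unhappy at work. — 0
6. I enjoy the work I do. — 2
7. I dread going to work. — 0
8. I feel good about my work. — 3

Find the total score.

20

Items 5, 7 describe the absence/opposite of job satisfaction → reverse-score.
reversed = (0+3) − raw = 3 − raw.
  item 1: 3
  item 2: 3
  item 3: 2
  item 4: 1
  item 5: 3 − 0 = 3
  item 6: 2
  item 7: 3 − 0 = 3
  item 8: 3
Total = 3 + 3 + 2 + 1 + 3 + 2 + 3 + 3 = 20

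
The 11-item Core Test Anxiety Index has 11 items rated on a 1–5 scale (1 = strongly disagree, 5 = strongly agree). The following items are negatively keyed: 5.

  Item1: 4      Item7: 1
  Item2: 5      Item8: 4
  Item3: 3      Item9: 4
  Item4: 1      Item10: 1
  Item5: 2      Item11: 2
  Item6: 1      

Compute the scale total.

Reversing item 5 with 6 − raw:
Total = 4 + 5 + 3 + 1 + (6−2) + 1 + 1 + 4 + 4 + 1 + 2
      = 4 + 5 + 3 + 1 + 4 + 1 + 1 + 4 + 4 + 1 + 2 = 30

30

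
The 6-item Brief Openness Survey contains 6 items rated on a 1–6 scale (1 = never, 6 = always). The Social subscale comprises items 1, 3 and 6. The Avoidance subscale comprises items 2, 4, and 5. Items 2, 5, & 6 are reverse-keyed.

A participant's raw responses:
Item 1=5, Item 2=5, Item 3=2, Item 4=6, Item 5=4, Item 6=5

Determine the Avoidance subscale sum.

11

Avoidance items: 2, 4, 5.
Of these, items 2 & 5 are reverse-keyed; reversed = (1+6) − raw = 7 − raw.
  item 2: 7 − 5 = 2
  item 4: 6
  item 5: 7 − 4 = 3
Sum = 2 + 6 + 3 = 11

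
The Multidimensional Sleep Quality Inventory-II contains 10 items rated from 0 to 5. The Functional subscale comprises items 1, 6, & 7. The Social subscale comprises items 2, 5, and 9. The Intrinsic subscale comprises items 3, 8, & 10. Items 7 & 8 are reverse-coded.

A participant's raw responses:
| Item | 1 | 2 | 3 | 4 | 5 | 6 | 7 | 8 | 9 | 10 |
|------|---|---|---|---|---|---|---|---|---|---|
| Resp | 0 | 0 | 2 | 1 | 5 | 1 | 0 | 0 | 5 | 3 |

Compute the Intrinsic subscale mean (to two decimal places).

Intrinsic items: 3, 8, 10.
Of these, item 8 is reverse-coded; reverse-coded value = 5 − response.
  item 3: 2
  item 8: 5 − 0 = 5
  item 10: 3
Sum = 2 + 5 + 3 = 10
Mean = 10 / 3 = 3.33

3.33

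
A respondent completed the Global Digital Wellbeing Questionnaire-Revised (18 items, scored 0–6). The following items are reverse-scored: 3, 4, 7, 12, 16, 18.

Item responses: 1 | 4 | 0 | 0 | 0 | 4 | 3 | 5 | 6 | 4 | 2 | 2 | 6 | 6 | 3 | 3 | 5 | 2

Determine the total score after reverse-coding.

Raw sum = 56. Reverse-scored items: 3, 4, 7, 12, 16, 18; their raw sum = 10.
Each reversal replaces raw with 6 − raw, changing the total by 6 − 2·raw per item.
Total = 56 + 6·6 − 2·10 = 56 + 36 − 20 = 72

72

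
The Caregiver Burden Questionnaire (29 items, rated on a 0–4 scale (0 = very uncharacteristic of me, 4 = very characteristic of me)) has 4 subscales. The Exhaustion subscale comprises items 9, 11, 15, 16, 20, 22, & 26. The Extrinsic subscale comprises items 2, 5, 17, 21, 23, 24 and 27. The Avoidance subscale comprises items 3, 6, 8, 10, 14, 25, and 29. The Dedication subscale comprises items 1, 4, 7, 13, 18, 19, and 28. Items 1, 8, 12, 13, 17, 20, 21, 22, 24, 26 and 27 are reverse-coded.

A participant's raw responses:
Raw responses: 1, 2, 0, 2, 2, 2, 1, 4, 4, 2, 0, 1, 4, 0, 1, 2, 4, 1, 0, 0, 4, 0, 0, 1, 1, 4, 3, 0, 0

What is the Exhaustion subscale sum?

15

Exhaustion items: 9, 11, 15, 16, 20, 22, 26.
Of these, items 20, 22, and 26 are reverse-coded; on a 0–4 scale, reversed = 4 − raw.
  item 9: 4
  item 11: 0
  item 15: 1
  item 16: 2
  item 20: 4 − 0 = 4
  item 22: 4 − 0 = 4
  item 26: 4 − 4 = 0
Sum = 4 + 0 + 1 + 2 + 4 + 4 + 0 = 15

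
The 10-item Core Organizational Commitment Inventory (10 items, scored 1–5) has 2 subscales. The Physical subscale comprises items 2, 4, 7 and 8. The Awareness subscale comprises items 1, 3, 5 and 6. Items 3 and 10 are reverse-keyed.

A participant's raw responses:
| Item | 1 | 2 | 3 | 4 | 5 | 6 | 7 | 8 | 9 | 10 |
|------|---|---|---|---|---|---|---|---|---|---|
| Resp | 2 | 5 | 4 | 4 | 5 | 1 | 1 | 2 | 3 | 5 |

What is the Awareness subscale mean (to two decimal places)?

2.50

Awareness items: 1, 3, 5, 6.
Of these, item 3 is reverse-keyed; on a 1–5 scale, reversed = 6 − raw.
  item 1: 2
  item 3: 6 − 4 = 2
  item 5: 5
  item 6: 1
Sum = 2 + 2 + 5 + 1 = 10
Mean = 10 / 4 = 2.50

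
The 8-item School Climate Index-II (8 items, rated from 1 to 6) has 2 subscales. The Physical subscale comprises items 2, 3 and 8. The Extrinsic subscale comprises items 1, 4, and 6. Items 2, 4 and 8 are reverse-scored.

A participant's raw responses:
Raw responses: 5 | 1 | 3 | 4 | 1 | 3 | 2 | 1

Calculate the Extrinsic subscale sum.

Extrinsic items: 1, 4, 6.
Of these, item 4 is reverse-scored; reverse-coded value = 7 − response.
  item 1: 5
  item 4: 7 − 4 = 3
  item 6: 3
Sum = 5 + 3 + 3 = 11

11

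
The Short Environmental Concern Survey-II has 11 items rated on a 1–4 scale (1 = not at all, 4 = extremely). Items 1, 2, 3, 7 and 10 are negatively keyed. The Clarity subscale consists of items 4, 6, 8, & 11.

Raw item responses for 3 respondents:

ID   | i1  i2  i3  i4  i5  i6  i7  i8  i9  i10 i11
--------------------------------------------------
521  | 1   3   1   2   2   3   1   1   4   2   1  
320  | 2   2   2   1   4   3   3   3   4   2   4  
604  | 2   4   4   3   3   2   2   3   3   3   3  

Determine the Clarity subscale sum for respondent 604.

11

Respondent 604 raw: 2, 4, 4, 3, 3, 2, 2, 3, 3, 3, 3.
Clarity items: 4, 6, 8, 11.
Reverse-coded (reverse-coded value = 5 − response):
  item 4: 3
  item 6: 2
  item 8: 3
  item 11: 3
Sum = 3 + 2 + 3 + 3 = 11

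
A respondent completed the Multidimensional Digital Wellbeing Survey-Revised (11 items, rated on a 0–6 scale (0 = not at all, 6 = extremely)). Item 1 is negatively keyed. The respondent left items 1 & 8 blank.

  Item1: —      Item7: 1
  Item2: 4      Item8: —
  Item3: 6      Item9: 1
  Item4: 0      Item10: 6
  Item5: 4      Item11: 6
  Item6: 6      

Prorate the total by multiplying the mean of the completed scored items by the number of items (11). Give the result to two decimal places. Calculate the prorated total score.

Reverse-coded (on a 0–6 scale, reversed = 6 − raw):
Completed scored items (9 of 11): 4, 6, 0, 4, 6, 1, 1, 6, 6; sum = 34.
Person mean = 34 / 9 ≈ 3.7778
Prorated total = (34 / 9) × 11 = 41.56 (to 2 dp)

41.56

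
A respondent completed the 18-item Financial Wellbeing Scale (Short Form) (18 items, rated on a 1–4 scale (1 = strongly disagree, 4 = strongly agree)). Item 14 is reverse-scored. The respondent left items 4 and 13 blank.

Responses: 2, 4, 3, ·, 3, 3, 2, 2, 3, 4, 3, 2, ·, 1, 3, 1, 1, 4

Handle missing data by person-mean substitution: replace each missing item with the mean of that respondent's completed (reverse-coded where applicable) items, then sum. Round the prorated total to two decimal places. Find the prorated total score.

49.50

Reverse-coded (reversed = (1+4) − raw = 5 − raw):
  item 14: 5 − 1 = 4
Completed scored items (16 of 18): 2, 4, 3, 3, 3, 2, 2, 3, 4, 3, 2, 4, 3, 1, 1, 4; sum = 44.
Person mean = 44 / 16 ≈ 2.7500
Prorated total = (44 / 16) × 18 = 49.50 (to 2 dp)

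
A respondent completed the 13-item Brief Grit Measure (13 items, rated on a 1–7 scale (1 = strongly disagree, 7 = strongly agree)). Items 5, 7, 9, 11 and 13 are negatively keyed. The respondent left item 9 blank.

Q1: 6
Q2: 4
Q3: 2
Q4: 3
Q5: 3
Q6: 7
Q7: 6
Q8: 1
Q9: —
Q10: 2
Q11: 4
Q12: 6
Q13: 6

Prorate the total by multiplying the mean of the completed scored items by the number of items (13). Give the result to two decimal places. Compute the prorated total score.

Reverse-coded (reversed = (1+7) − raw = 8 − raw):
  item 5: 8 − 3 = 5
  item 7: 8 − 6 = 2
  item 11: 8 − 4 = 4
  item 13: 8 − 6 = 2
Completed scored items (12 of 13): 6, 4, 2, 3, 5, 7, 2, 1, 2, 4, 6, 2; sum = 44.
Person mean = 44 / 12 ≈ 3.6667
Prorated total = (44 / 12) × 13 = 47.67 (to 2 dp)

47.67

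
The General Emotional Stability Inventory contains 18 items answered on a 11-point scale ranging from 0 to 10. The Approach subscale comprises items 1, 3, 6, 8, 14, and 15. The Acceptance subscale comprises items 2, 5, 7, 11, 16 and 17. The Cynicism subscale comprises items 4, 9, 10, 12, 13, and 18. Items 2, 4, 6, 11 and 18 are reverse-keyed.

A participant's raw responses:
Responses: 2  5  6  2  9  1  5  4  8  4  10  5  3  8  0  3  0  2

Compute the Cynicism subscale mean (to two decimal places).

Cynicism items: 4, 9, 10, 12, 13, 18.
Of these, items 4 and 18 are reverse-keyed; on a 0–10 scale, reversed = 10 − raw.
  item 4: 10 − 2 = 8
  item 9: 8
  item 10: 4
  item 12: 5
  item 13: 3
  item 18: 10 − 2 = 8
Sum = 8 + 8 + 4 + 5 + 3 + 8 = 36
Mean = 36 / 6 = 6.00

6.00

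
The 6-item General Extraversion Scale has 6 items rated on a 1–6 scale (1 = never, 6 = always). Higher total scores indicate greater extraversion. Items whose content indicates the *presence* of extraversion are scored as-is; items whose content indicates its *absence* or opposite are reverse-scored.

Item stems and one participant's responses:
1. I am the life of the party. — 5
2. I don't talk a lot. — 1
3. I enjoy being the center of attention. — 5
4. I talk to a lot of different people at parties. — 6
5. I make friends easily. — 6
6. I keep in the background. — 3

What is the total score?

32

Items 2, 6 describe the absence/opposite of extraversion → reverse-score.
reverse-coded value = 7 − response.
  item 1: 5
  item 2: 7 − 1 = 6
  item 3: 5
  item 4: 6
  item 5: 6
  item 6: 7 − 3 = 4
Total = 5 + 6 + 5 + 6 + 6 + 4 = 32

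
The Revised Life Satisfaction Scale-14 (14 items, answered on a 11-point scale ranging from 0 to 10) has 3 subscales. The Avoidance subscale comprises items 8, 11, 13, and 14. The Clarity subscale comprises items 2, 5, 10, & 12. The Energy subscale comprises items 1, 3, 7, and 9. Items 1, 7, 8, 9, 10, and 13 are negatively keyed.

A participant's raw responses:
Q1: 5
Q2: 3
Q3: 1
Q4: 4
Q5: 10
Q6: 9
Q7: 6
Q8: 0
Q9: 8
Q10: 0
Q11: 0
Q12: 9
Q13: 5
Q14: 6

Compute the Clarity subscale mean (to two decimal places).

Clarity items: 2, 5, 10, 12.
Of these, item 10 is negatively keyed; on a 0–10 scale, reversed = 10 − raw.
  item 2: 3
  item 5: 10
  item 10: 10 − 0 = 10
  item 12: 9
Sum = 3 + 10 + 10 + 9 = 32
Mean = 32 / 4 = 8.00

8.00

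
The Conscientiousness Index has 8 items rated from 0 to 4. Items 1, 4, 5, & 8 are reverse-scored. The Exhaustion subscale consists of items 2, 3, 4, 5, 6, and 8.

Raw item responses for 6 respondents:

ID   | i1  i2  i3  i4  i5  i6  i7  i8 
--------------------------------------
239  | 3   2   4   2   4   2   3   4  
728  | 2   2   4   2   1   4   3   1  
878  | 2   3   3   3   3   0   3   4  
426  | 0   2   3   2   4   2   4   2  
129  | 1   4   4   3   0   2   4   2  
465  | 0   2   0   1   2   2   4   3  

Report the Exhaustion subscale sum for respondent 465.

Respondent 465 raw: 0, 2, 0, 1, 2, 2, 4, 3.
Exhaustion items: 2, 3, 4, 5, 6, 8.
Reverse-coded (reversed = (0+4) − raw = 4 − raw):
  item 2: 2
  item 3: 0
  item 4: 4 − 1 = 3
  item 5: 4 − 2 = 2
  item 6: 2
  item 8: 4 − 3 = 1
Sum = 2 + 0 + 3 + 2 + 2 + 1 = 10

10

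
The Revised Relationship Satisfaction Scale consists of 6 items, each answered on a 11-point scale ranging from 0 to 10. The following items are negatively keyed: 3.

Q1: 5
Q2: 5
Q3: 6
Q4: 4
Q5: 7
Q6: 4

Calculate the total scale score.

Raw sum = 31. Negatively keyed items: 3; their raw sum = 6.
Each reversal replaces raw with 10 − raw, changing the total by 10 − 2·raw per item.
Total = 31 + 1·10 − 2·6 = 31 + 10 − 12 = 29

29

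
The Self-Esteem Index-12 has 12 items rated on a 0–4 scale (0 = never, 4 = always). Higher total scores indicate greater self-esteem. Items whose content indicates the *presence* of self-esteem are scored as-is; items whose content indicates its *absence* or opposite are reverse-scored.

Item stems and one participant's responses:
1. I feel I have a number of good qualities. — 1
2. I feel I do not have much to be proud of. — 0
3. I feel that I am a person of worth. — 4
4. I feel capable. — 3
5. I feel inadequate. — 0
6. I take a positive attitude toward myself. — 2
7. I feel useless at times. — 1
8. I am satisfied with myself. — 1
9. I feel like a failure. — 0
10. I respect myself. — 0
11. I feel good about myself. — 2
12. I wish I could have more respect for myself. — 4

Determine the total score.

Items 2, 5, 7, 9, 12 describe the absence/opposite of self-esteem → reverse-score.
on a 0–4 scale, reversed = 4 − raw.
  item 1: 1
  item 2: 4 − 0 = 4
  item 3: 4
  item 4: 3
  item 5: 4 − 0 = 4
  item 6: 2
  item 7: 4 − 1 = 3
  item 8: 1
  item 9: 4 − 0 = 4
  item 10: 0
  item 11: 2
  item 12: 4 − 4 = 0
Total = 1 + 4 + 4 + 3 + 4 + 2 + 3 + 1 + 4 + 0 + 2 + 0 = 28

28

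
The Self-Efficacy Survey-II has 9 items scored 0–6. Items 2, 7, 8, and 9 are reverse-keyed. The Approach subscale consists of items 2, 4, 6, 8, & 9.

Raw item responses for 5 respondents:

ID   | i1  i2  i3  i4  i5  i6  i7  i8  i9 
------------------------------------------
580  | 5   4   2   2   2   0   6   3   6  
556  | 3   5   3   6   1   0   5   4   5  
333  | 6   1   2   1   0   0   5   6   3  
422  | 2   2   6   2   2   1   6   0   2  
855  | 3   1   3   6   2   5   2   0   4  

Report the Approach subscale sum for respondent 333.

Respondent 333 raw: 6, 1, 2, 1, 0, 0, 5, 6, 3.
Approach items: 2, 4, 6, 8, 9.
Reverse-coded (reversed = (0+6) − raw = 6 − raw):
  item 2: 6 − 1 = 5
  item 4: 1
  item 6: 0
  item 8: 6 − 6 = 0
  item 9: 6 − 3 = 3
Sum = 5 + 1 + 0 + 0 + 3 = 9

9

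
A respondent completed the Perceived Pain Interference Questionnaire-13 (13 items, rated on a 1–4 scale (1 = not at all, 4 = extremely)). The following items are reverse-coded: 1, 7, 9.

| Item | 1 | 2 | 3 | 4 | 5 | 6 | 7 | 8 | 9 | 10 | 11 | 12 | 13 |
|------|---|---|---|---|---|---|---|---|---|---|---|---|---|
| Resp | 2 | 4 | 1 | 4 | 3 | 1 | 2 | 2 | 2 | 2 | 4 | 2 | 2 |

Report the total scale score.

Reversing items 1, 7, & 9 with 5 − raw:
Total = (5−2) + 4 + 1 + 4 + 3 + 1 + (5−2) + 2 + (5−2) + 2 + 4 + 2 + 2
      = 3 + 4 + 1 + 4 + 3 + 1 + 3 + 2 + 3 + 2 + 4 + 2 + 2 = 34

34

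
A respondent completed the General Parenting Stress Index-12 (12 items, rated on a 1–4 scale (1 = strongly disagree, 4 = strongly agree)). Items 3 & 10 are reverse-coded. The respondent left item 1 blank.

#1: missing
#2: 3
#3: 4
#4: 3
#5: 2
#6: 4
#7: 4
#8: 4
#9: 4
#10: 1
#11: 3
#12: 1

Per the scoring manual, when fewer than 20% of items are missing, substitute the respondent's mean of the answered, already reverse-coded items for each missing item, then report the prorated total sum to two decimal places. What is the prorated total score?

Reverse-coded (reversed = (1+4) − raw = 5 − raw):
  item 3: 5 − 4 = 1
  item 10: 5 − 1 = 4
Completed scored items (11 of 12): 3, 1, 3, 2, 4, 4, 4, 4, 4, 3, 1; sum = 33.
Person mean = 33 / 11 ≈ 3.0000
Prorated total = (33 / 11) × 12 = 36.00 (to 2 dp)

36.00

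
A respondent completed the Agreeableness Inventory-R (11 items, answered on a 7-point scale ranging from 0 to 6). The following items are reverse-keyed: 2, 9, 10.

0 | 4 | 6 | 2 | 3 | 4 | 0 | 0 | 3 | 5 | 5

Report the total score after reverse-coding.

Raw sum = 32. Reverse-keyed items: 2, 9, 10; their raw sum = 12.
Each reversal replaces raw with 6 − raw, changing the total by 6 − 2·raw per item.
Total = 32 + 3·6 − 2·12 = 32 + 18 − 24 = 26

26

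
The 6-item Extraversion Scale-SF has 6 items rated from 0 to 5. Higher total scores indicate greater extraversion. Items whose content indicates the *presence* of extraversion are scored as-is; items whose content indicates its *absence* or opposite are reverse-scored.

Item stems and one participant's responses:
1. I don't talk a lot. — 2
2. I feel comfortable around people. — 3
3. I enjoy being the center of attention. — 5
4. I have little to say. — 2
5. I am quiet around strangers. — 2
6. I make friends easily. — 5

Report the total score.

22

Items 1, 4, 5 describe the absence/opposite of extraversion → reverse-score.
reversed = (0+5) − raw = 5 − raw.
  item 1: 5 − 2 = 3
  item 2: 3
  item 3: 5
  item 4: 5 − 2 = 3
  item 5: 5 − 2 = 3
  item 6: 5
Total = 3 + 3 + 5 + 3 + 3 + 5 = 22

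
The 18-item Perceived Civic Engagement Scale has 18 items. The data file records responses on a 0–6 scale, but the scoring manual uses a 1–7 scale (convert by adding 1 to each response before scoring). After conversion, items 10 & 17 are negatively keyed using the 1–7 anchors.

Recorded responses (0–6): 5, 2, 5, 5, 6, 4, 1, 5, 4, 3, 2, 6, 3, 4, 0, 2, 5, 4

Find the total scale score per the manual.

Convert to 1–7: 6, 3, 6, 6, 7, 5, 2, 6, 5, 4, 3, 7, 4, 5, 1, 3, 6, 5
Reverse-coded (on a 1–7 scale, reversed = 8 − raw):
  item 10: 8 − 4 = 4
  item 17: 8 − 6 = 2
Scored: 6, 3, 6, 6, 7, 5, 2, 6, 5, 4, 3, 7, 4, 5, 1, 3, 2, 5
Total = 80

80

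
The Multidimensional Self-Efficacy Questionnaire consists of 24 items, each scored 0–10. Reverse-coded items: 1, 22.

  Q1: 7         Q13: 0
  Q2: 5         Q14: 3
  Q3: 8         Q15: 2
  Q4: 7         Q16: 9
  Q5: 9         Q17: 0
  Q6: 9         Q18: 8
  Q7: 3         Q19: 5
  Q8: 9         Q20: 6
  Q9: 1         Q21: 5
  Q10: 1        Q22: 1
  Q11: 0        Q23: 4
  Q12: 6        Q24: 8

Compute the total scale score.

Reversing items 1 & 22 with 10 − raw:
Total = (10−7) + 5 + 8 + 7 + 9 + 9 + 3 + 9 + 1 + 1 + 0 + 6 + 0 + 3 + 2 + 9 + 0 + 8 + 5 + 6 + 5 + (10−1) + 4 + 8
      = 3 + 5 + 8 + 7 + 9 + 9 + 3 + 9 + 1 + 1 + 0 + 6 + 0 + 3 + 2 + 9 + 0 + 8 + 5 + 6 + 5 + 9 + 4 + 8 = 120

120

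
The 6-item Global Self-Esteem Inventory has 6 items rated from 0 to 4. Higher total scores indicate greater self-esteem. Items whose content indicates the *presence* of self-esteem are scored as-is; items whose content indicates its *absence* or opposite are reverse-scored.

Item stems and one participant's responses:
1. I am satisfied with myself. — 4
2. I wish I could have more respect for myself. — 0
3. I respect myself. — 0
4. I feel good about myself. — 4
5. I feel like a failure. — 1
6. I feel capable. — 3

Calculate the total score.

18

Items 2, 5 describe the absence/opposite of self-esteem → reverse-score.
on a 0–4 scale, reversed = 4 − raw.
  item 1: 4
  item 2: 4 − 0 = 4
  item 3: 0
  item 4: 4
  item 5: 4 − 1 = 3
  item 6: 3
Total = 4 + 4 + 0 + 4 + 3 + 3 = 18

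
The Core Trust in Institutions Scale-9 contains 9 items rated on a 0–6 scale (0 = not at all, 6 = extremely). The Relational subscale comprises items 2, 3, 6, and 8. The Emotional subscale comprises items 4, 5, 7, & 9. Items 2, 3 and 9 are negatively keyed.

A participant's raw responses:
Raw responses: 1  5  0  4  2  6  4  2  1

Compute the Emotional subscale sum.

Emotional items: 4, 5, 7, 9.
Of these, item 9 is negatively keyed; on a 0–6 scale, reversed = 6 − raw.
  item 4: 4
  item 5: 2
  item 7: 4
  item 9: 6 − 1 = 5
Sum = 4 + 2 + 4 + 5 = 15

15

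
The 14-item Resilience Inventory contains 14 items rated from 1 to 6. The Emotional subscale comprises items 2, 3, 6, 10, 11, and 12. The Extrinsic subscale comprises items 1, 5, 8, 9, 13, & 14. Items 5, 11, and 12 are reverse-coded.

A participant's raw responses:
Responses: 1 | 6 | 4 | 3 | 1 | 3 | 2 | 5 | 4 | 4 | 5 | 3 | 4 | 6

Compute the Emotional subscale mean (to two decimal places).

3.83

Emotional items: 2, 3, 6, 10, 11, 12.
Of these, items 11 and 12 are reverse-coded; reverse-coded value = 7 − response.
  item 2: 6
  item 3: 4
  item 6: 3
  item 10: 4
  item 11: 7 − 5 = 2
  item 12: 7 − 3 = 4
Sum = 6 + 4 + 3 + 4 + 2 + 4 = 23
Mean = 23 / 6 = 3.83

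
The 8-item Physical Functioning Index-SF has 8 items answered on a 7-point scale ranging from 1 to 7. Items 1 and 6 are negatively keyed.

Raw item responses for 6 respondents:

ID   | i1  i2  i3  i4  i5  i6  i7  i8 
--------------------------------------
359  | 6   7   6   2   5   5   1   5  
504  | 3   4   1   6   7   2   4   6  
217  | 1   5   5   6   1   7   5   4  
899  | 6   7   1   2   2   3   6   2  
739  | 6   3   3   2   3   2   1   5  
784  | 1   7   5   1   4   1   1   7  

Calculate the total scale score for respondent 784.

Respondent 784 raw: 1, 7, 5, 1, 4, 1, 1, 7.
Reverse-coded (reverse-coded value = 8 − response):
  item 1: 8 − 1 = 7
  item 2: 7
  item 3: 5
  item 4: 1
  item 5: 4
  item 6: 8 − 1 = 7
  item 7: 1
  item 8: 7
Sum = 7 + 7 + 5 + 1 + 4 + 7 + 1 + 7 = 39

39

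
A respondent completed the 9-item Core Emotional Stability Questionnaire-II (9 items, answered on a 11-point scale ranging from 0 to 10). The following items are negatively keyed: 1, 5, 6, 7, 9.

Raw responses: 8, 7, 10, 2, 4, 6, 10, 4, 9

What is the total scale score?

36

Reverse-coded items (reversed = (0+10) − raw = 10 − raw):
  item 1: 10 − 8 = 2
  item 5: 10 − 4 = 6
  item 6: 10 − 6 = 4
  item 7: 10 − 10 = 0
  item 9: 10 − 9 = 1
After reverse-coding: 2, 7, 10, 2, 6, 4, 0, 4, 1
Total = 2 + 7 + 10 + 2 + 6 + 4 + 0 + 4 + 1 = 36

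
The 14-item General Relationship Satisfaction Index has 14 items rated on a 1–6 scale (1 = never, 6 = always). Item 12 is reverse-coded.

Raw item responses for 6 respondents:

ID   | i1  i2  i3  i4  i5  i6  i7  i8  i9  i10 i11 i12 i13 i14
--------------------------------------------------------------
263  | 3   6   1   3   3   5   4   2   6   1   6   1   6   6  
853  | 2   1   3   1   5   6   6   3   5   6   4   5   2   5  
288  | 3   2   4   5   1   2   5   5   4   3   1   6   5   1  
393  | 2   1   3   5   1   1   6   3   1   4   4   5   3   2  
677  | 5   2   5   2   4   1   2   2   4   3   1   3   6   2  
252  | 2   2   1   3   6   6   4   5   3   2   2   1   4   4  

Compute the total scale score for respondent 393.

Respondent 393 raw: 2, 1, 3, 5, 1, 1, 6, 3, 1, 4, 4, 5, 3, 2.
Reverse-coded (on a 1–6 scale, reversed = 7 − raw):
  item 1: 2
  item 2: 1
  item 3: 3
  item 4: 5
  item 5: 1
  item 6: 1
  item 7: 6
  item 8: 3
  item 9: 1
  item 10: 4
  item 11: 4
  item 12: 7 − 5 = 2
  item 13: 3
  item 14: 2
Sum = 2 + 1 + 3 + 5 + 1 + 1 + 6 + 3 + 1 + 4 + 4 + 2 + 3 + 2 = 38

38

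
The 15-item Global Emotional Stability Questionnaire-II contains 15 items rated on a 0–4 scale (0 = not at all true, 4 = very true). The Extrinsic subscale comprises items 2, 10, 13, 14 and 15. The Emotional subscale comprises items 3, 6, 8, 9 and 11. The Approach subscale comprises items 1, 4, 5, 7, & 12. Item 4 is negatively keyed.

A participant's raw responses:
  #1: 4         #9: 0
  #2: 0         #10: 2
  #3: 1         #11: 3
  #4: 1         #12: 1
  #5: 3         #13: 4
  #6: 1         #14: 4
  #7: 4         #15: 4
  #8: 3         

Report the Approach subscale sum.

15

Approach items: 1, 4, 5, 7, 12.
Of these, item 4 is negatively keyed; reversed = (0+4) − raw = 4 − raw.
  item 1: 4
  item 4: 4 − 1 = 3
  item 5: 3
  item 7: 4
  item 12: 1
Sum = 4 + 3 + 3 + 4 + 1 = 15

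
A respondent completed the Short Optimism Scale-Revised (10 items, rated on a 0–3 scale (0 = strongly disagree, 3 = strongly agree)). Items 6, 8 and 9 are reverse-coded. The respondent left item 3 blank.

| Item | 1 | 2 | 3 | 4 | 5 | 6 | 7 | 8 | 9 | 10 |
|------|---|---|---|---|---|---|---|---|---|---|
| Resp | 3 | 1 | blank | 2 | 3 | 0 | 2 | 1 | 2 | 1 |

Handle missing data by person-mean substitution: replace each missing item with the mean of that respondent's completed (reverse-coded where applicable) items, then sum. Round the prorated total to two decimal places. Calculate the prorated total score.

20.00

Reverse-coded (on a 0–3 scale, reversed = 3 − raw):
  item 6: 3 − 0 = 3
  item 8: 3 − 1 = 2
  item 9: 3 − 2 = 1
Completed scored items (9 of 10): 3, 1, 2, 3, 3, 2, 2, 1, 1; sum = 18.
Person mean = 18 / 9 ≈ 2.0000
Prorated total = (18 / 9) × 10 = 20.00 (to 2 dp)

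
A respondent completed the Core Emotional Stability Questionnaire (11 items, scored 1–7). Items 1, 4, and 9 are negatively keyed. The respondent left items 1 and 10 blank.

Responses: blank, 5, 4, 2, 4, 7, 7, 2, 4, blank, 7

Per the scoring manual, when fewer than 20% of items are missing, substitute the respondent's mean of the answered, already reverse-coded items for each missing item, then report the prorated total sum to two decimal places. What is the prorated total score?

56.22

Reverse-coded (reverse-coded value = 8 − response):
  item 4: 8 − 2 = 6
  item 9: 8 − 4 = 4
Completed scored items (9 of 11): 5, 4, 6, 4, 7, 7, 2, 4, 7; sum = 46.
Person mean = 46 / 9 ≈ 5.1111
Prorated total = (46 / 9) × 11 = 56.22 (to 2 dp)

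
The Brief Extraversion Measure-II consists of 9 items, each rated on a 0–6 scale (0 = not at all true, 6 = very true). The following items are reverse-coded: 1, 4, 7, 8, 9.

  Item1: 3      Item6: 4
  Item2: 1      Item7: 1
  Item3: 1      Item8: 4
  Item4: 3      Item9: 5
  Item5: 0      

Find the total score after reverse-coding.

20

Reversing items 1, 4, 7, 8 and 9 with 6 − raw:
Total = (6−3) + 1 + 1 + (6−3) + 0 + 4 + (6−1) + (6−4) + (6−5)
      = 3 + 1 + 1 + 3 + 0 + 4 + 5 + 2 + 1 = 20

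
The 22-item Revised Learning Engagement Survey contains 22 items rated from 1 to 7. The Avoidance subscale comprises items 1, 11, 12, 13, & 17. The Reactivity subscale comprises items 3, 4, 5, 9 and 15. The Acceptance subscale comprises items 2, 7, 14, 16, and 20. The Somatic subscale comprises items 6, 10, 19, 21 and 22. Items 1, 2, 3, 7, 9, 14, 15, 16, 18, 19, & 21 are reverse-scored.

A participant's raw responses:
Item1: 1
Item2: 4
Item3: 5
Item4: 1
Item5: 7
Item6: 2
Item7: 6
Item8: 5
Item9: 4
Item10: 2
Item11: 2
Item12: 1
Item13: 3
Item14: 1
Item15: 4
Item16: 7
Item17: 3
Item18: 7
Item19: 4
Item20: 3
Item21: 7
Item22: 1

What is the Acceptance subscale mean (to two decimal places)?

3.40

Acceptance items: 2, 7, 14, 16, 20.
Of these, items 2, 7, 14, and 16 are reverse-scored; reverse-coded value = 8 − response.
  item 2: 8 − 4 = 4
  item 7: 8 − 6 = 2
  item 14: 8 − 1 = 7
  item 16: 8 − 7 = 1
  item 20: 3
Sum = 4 + 2 + 7 + 1 + 3 = 17
Mean = 17 / 5 = 3.40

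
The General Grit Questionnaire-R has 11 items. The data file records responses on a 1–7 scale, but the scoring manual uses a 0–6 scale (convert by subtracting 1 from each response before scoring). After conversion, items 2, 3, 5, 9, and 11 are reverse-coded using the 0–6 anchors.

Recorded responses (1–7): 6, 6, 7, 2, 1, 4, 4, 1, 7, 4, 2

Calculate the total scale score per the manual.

27

Convert to 0–6: 5, 5, 6, 1, 0, 3, 3, 0, 6, 3, 1
Reverse-coded (reversed = (0+6) − raw = 6 − raw):
  item 2: 6 − 5 = 1
  item 3: 6 − 6 = 0
  item 5: 6 − 0 = 6
  item 9: 6 − 6 = 0
  item 11: 6 − 1 = 5
Scored: 5, 1, 0, 1, 6, 3, 3, 0, 0, 3, 5
Total = 27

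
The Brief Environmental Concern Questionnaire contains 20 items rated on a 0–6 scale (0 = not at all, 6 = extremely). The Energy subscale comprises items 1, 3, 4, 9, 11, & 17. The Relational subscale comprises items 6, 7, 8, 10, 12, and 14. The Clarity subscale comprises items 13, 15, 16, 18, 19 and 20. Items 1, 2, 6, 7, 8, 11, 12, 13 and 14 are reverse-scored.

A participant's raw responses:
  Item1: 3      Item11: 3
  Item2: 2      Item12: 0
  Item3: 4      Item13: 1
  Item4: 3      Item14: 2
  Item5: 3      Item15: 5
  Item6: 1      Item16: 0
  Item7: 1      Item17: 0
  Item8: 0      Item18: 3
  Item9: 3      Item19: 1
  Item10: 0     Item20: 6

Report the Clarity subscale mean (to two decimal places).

3.33

Clarity items: 13, 15, 16, 18, 19, 20.
Of these, item 13 is reverse-scored; on a 0–6 scale, reversed = 6 − raw.
  item 13: 6 − 1 = 5
  item 15: 5
  item 16: 0
  item 18: 3
  item 19: 1
  item 20: 6
Sum = 5 + 5 + 0 + 3 + 1 + 6 = 20
Mean = 20 / 6 = 3.33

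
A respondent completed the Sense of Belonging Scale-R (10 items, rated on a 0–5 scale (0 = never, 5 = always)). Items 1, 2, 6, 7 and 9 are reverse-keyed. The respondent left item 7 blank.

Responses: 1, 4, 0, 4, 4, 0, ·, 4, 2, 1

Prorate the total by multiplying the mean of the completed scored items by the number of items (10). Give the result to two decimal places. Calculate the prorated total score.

Reverse-coded (reverse-coded value = 5 − response):
  item 1: 5 − 1 = 4
  item 2: 5 − 4 = 1
  item 6: 5 − 0 = 5
  item 9: 5 − 2 = 3
Completed scored items (9 of 10): 4, 1, 0, 4, 4, 5, 4, 3, 1; sum = 26.
Person mean = 26 / 9 ≈ 2.8889
Prorated total = (26 / 9) × 10 = 28.89 (to 2 dp)

28.89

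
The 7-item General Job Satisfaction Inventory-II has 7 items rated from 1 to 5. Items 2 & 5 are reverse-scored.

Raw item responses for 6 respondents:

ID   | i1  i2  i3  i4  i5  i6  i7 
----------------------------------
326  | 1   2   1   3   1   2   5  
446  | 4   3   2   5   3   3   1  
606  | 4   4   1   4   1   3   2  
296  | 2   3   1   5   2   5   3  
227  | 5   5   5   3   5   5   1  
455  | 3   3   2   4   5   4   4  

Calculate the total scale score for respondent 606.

Respondent 606 raw: 4, 4, 1, 4, 1, 3, 2.
Reverse-coded (reverse-coded value = 6 − response):
  item 1: 4
  item 2: 6 − 4 = 2
  item 3: 1
  item 4: 4
  item 5: 6 − 1 = 5
  item 6: 3
  item 7: 2
Sum = 4 + 2 + 1 + 4 + 5 + 3 + 2 = 21

21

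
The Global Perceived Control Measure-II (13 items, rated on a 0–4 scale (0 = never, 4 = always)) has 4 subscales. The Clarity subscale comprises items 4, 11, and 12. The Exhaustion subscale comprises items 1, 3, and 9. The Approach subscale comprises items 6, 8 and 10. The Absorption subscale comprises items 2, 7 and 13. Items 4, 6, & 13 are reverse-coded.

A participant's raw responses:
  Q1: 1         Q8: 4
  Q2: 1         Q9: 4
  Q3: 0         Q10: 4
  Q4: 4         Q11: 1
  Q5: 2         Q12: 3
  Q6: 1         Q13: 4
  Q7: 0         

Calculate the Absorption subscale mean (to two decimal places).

Absorption items: 2, 7, 13.
Of these, item 13 is reverse-coded; reversed = (0+4) − raw = 4 − raw.
  item 2: 1
  item 7: 0
  item 13: 4 − 4 = 0
Sum = 1 + 0 + 0 = 1
Mean = 1 / 3 = 0.33

0.33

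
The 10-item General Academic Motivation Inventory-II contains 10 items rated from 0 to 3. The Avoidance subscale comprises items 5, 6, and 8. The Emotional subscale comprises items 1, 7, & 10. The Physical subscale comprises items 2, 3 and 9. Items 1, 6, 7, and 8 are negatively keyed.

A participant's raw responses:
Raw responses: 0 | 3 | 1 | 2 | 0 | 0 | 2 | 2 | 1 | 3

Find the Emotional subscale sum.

Emotional items: 1, 7, 10.
Of these, items 1 and 7 are negatively keyed; reverse-coded value = 3 − response.
  item 1: 3 − 0 = 3
  item 7: 3 − 2 = 1
  item 10: 3
Sum = 3 + 1 + 3 = 7

7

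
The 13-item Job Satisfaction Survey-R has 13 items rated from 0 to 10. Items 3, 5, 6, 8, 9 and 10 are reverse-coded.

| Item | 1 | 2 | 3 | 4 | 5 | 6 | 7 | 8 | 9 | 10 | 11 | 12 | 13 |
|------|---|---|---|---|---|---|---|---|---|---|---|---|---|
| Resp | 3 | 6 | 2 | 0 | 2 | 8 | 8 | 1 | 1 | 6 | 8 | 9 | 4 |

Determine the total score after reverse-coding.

78

Reversing items 3, 5, 6, 8, 9, and 10 with 10 − raw:
Total = 3 + 6 + (10−2) + 0 + (10−2) + (10−8) + 8 + (10−1) + (10−1) + (10−6) + 8 + 9 + 4
      = 3 + 6 + 8 + 0 + 8 + 2 + 8 + 9 + 9 + 4 + 8 + 9 + 4 = 78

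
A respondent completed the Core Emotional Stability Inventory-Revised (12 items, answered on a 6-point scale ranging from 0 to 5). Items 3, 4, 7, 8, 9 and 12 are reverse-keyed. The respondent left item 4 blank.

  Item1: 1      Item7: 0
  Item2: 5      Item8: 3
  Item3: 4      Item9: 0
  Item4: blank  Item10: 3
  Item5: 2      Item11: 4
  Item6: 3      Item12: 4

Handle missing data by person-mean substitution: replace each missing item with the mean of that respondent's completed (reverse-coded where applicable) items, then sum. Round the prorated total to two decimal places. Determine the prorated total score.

34.91

Reverse-coded (on a 0–5 scale, reversed = 5 − raw):
  item 3: 5 − 4 = 1
  item 7: 5 − 0 = 5
  item 8: 5 − 3 = 2
  item 9: 5 − 0 = 5
  item 12: 5 − 4 = 1
Completed scored items (11 of 12): 1, 5, 1, 2, 3, 5, 2, 5, 3, 4, 1; sum = 32.
Person mean = 32 / 11 ≈ 2.9091
Prorated total = (32 / 11) × 12 = 34.91 (to 2 dp)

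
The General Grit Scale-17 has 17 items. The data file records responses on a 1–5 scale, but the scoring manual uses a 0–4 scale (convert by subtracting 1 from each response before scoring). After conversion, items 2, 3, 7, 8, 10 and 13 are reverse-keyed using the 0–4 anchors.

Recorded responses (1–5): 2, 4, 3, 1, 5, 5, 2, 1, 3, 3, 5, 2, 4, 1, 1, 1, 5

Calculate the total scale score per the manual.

Convert to 0–4: 1, 3, 2, 0, 4, 4, 1, 0, 2, 2, 4, 1, 3, 0, 0, 0, 4
Reverse-coded (reverse-coded value = 4 − response):
  item 2: 4 − 3 = 1
  item 3: 4 − 2 = 2
  item 7: 4 − 1 = 3
  item 8: 4 − 0 = 4
  item 10: 4 − 2 = 2
  item 13: 4 − 3 = 1
Scored: 1, 1, 2, 0, 4, 4, 3, 4, 2, 2, 4, 1, 1, 0, 0, 0, 4
Total = 33

33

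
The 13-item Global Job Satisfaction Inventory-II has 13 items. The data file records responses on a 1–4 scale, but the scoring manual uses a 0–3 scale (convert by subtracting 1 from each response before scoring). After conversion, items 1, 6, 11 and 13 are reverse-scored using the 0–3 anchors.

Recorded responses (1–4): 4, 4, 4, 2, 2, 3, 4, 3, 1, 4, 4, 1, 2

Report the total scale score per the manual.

Convert to 0–3: 3, 3, 3, 1, 1, 2, 3, 2, 0, 3, 3, 0, 1
Reverse-coded (reverse-coded value = 3 − response):
  item 1: 3 − 3 = 0
  item 6: 3 − 2 = 1
  item 11: 3 − 3 = 0
  item 13: 3 − 1 = 2
Scored: 0, 3, 3, 1, 1, 1, 3, 2, 0, 3, 0, 0, 2
Total = 19

19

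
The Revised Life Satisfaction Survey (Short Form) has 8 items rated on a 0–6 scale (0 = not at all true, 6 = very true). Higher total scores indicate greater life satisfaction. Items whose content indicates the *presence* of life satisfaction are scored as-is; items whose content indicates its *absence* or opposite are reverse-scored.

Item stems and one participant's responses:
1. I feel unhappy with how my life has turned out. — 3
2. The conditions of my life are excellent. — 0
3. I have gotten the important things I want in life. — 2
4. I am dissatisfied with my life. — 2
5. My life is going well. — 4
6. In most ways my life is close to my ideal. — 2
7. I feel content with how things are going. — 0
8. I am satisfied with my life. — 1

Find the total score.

Items 1, 4 describe the absence/opposite of life satisfaction → reverse-score.
on a 0–6 scale, reversed = 6 − raw.
  item 1: 6 − 3 = 3
  item 2: 0
  item 3: 2
  item 4: 6 − 2 = 4
  item 5: 4
  item 6: 2
  item 7: 0
  item 8: 1
Total = 3 + 0 + 2 + 4 + 4 + 2 + 0 + 1 = 16

16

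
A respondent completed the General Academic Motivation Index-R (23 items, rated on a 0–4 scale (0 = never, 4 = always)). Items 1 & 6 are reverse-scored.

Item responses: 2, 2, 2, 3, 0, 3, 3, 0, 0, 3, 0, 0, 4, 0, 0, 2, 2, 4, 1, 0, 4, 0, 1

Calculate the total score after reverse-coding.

34

Apply reverse scoring (reverse-coded value = 4 − response):
  item 1: 4 − 2 = 2
  item 6: 4 − 3 = 1
After reverse-coding: 2, 2, 2, 3, 0, 1, 3, 0, 0, 3, 0, 0, 4, 0, 0, 2, 2, 4, 1, 0, 4, 0, 1
Total = 2 + 2 + 2 + 3 + 0 + 1 + 3 + 0 + 0 + 3 + 0 + 0 + 4 + 0 + 0 + 2 + 2 + 4 + 1 + 0 + 4 + 0 + 1 = 34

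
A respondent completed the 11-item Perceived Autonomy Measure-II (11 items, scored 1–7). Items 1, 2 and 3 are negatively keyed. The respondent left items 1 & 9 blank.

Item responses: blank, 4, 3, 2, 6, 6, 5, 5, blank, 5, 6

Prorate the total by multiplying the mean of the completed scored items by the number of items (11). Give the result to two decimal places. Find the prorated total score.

Reverse-coded (on a 1–7 scale, reversed = 8 − raw):
  item 2: 8 − 4 = 4
  item 3: 8 − 3 = 5
Completed scored items (9 of 11): 4, 5, 2, 6, 6, 5, 5, 5, 6; sum = 44.
Person mean = 44 / 9 ≈ 4.8889
Prorated total = (44 / 9) × 11 = 53.78 (to 2 dp)

53.78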